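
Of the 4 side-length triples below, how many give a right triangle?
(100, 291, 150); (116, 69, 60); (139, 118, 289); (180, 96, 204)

1

(100,291,150): 100+150 ≤ 291, not a triangle
(116,69,60): 60²+69² = 8361 < 13456 = 116² → obtuse
(139,118,289): 118+139 ≤ 289, not a triangle
(180,96,204): 96²+180² = 41616 = 204² → right
1 of the 4 is right.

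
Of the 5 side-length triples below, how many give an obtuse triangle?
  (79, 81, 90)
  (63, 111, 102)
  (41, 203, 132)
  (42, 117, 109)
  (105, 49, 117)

(79,81,90): 79²+81² = 12802 > 8100 = 90² → acute
(63,111,102): 63²+102² = 14373 > 12321 = 111² → acute
(41,203,132): 41+132 ≤ 203, not a triangle
(42,117,109): 42²+109² = 13645 < 13689 = 117² → obtuse
(105,49,117): 49²+105² = 13426 < 13689 = 117² → obtuse
2 of the 5 are obtuse.

2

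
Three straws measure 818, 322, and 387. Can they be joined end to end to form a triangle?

No

The longest side is 818, but the other two sum to only 709.
709 < 818, so the triangle inequality fails.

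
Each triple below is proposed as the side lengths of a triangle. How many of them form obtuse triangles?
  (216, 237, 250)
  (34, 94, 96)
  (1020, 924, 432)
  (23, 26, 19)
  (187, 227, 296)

1

(216,237,250): 216²+237² = 102825 > 62500 = 250² → acute
(34,94,96): 34²+94² = 9992 > 9216 = 96² → acute
(1020,924,432): 432²+924² = 1040400 = 1020² → right
(23,26,19): 19²+23² = 890 > 676 = 26² → acute
(187,227,296): 187²+227² = 86498 < 87616 = 296² → obtuse
1 of the 5 is obtuse.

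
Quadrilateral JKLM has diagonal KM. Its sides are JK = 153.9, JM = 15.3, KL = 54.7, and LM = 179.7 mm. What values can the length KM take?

From triangle JKM: |153.9 − 15.3| < KM < 153.9 + 15.3, i.e. 138.6 < KM < 169.2.
From triangle LKM: 125.0 < KM < 234.4.
Both must hold, so KM lies in the intersection.

138.6 < KM < 169.2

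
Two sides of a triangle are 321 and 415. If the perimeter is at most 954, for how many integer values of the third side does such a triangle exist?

Triangle inequality: 94 < x < 736. Perimeter ≤ 954 gives x ≤ 954 − 321 − 415 = 218.
So 94 < x ≤ 218; integers 95 through 218: 124 values.

124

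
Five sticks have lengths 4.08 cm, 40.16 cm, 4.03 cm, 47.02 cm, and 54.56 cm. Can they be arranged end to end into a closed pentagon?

Yes

A pentagon exists iff every side is shorter than the sum of the others — equivalently, the longest side is less than the sum of the rest.
Longest side 54.56 < 95.29 (sum of the remaining 4), so yes.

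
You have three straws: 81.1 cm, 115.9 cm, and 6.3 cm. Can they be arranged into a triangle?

The longest side is 115.9, but the other two sum to only 87.4.
87.4 < 115.9, so the triangle inequality fails.

No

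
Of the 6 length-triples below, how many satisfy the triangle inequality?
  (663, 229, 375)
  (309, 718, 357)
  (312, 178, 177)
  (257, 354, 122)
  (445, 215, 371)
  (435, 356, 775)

4

(229,375,663): 229+375 ≤ 663 → not valid
(309,357,718): 309+357 ≤ 718 → not valid
(177,178,312): 177+178 > 312 → valid
(122,257,354): 122+257 > 354 → valid
(215,371,445): 215+371 > 445 → valid
(356,435,775): 356+435 > 775 → valid
4 of the 6 triples form a triangle.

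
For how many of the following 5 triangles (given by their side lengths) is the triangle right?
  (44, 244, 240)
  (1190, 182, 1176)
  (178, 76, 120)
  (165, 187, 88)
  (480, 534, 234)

(44,244,240): 44²+240² = 59536 = 244² → right
(1190,182,1176): 182²+1176² = 1416100 = 1190² → right
(178,76,120): 76²+120² = 20176 < 31684 = 178² → obtuse
(165,187,88): 88²+165² = 34969 = 187² → right
(480,534,234): 234²+480² = 285156 = 534² → right
4 of the 5 are right.

4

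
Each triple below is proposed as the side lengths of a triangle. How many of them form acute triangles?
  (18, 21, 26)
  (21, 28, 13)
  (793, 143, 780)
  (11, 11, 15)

2

(18,21,26): 18²+21² = 765 > 676 = 26² → acute
(21,28,13): 13²+21² = 610 < 784 = 28² → obtuse
(793,143,780): 143²+780² = 628849 = 793² → right
(11,11,15): 11²+11² = 242 > 225 = 15² → acute
2 of the 4 are acute.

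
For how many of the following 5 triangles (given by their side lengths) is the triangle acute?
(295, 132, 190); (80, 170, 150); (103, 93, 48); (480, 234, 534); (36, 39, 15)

1

(295,132,190): 132²+190² = 53524 < 87025 = 295² → obtuse
(80,170,150): 80²+150² = 28900 = 170² → right
(103,93,48): 48²+93² = 10953 > 10609 = 103² → acute
(480,234,534): 234²+480² = 285156 = 534² → right
(36,39,15): 15²+36² = 1521 = 39² → right
1 of the 5 is acute.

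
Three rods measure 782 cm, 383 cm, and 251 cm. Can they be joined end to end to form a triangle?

No

The longest side is 782, but the other two sum to only 634.
634 < 782, so the triangle inequality fails.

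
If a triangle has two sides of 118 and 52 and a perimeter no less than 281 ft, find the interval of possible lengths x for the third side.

111 ≤ x < 170

Triangle inequality alone gives 66 < x < 170.
The perimeter condition gives x ≥ 281 − 118 − 52 = 111.
Intersecting the two: 111 ≤ x < 170.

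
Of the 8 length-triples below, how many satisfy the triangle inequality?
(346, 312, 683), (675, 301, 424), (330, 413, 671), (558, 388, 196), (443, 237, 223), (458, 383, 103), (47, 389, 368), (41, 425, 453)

(312,346,683): 312+346 ≤ 683 → not valid
(301,424,675): 301+424 > 675 → valid
(330,413,671): 330+413 > 671 → valid
(196,388,558): 196+388 > 558 → valid
(223,237,443): 223+237 > 443 → valid
(103,383,458): 103+383 > 458 → valid
(47,368,389): 47+368 > 389 → valid
(41,425,453): 41+425 > 453 → valid
7 of the 8 triples form a triangle.

7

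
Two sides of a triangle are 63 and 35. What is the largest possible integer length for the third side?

97

The third side must be strictly less than 63 + 35 = 98.
The largest integer below 98 is 97.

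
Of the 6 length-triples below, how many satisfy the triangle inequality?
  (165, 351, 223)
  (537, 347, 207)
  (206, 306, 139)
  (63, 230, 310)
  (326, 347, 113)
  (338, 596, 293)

(165,223,351): 165+223 > 351 → valid
(207,347,537): 207+347 > 537 → valid
(139,206,306): 139+206 > 306 → valid
(63,230,310): 63+230 ≤ 310 → not valid
(113,326,347): 113+326 > 347 → valid
(293,338,596): 293+338 > 596 → valid
5 of the 6 triples form a triangle.

5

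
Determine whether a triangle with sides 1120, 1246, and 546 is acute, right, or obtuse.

right

Compare the square of the longest side to the sum of squares of the other two: 546² + 1120² = 1552516 = 1246².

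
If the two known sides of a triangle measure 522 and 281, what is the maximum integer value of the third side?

802

The third side must be strictly less than 522 + 281 = 803.
The largest integer below 803 is 802.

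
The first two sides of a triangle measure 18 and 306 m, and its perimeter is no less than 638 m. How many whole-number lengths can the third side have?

10

Triangle inequality: 288 < x < 324. Perimeter ≥ 638 gives x ≥ 638 − 18 − 306 = 314.
So 314 ≤ x < 324; integers 314 through 323: 10 values.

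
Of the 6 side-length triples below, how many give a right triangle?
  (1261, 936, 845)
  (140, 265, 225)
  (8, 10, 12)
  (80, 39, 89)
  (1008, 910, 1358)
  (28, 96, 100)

5

(1261,936,845): 845²+936² = 1590121 = 1261² → right
(140,265,225): 140²+225² = 70225 = 265² → right
(8,10,12): 8²+10² = 164 > 144 = 12² → acute
(80,39,89): 39²+80² = 7921 = 89² → right
(1008,910,1358): 910²+1008² = 1844164 = 1358² → right
(28,96,100): 28²+96² = 10000 = 100² → right
5 of the 6 are right.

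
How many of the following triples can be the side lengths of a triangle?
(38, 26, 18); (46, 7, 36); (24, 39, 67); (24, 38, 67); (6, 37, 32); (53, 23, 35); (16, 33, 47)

(18,26,38): 18+26 > 38 → valid
(7,36,46): 7+36 ≤ 46 → not valid
(24,39,67): 24+39 ≤ 67 → not valid
(24,38,67): 24+38 ≤ 67 → not valid
(6,32,37): 6+32 > 37 → valid
(23,35,53): 23+35 > 53 → valid
(16,33,47): 16+33 > 47 → valid
4 of the 7 triples form a triangle.

4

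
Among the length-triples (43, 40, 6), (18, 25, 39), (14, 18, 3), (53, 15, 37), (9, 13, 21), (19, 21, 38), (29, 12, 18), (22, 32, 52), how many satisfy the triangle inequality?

(6,40,43): 6+40 > 43 → valid
(18,25,39): 18+25 > 39 → valid
(3,14,18): 3+14 ≤ 18 → not valid
(15,37,53): 15+37 ≤ 53 → not valid
(9,13,21): 9+13 > 21 → valid
(19,21,38): 19+21 > 38 → valid
(12,18,29): 12+18 > 29 → valid
(22,32,52): 22+32 > 52 → valid
6 of the 8 triples form a triangle.

6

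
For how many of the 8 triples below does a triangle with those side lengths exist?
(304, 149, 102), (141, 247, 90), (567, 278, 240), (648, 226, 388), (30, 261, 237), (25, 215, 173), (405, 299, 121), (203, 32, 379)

2

(102,149,304): 102+149 ≤ 304 → not valid
(90,141,247): 90+141 ≤ 247 → not valid
(240,278,567): 240+278 ≤ 567 → not valid
(226,388,648): 226+388 ≤ 648 → not valid
(30,237,261): 30+237 > 261 → valid
(25,173,215): 25+173 ≤ 215 → not valid
(121,299,405): 121+299 > 405 → valid
(32,203,379): 32+203 ≤ 379 → not valid
2 of the 8 triples form a triangle.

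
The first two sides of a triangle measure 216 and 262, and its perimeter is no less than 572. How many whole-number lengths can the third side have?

384

Triangle inequality: 46 < x < 478. Perimeter ≥ 572 gives x ≥ 572 − 216 − 262 = 94.
So 94 ≤ x < 478; integers 94 through 477: 384 values.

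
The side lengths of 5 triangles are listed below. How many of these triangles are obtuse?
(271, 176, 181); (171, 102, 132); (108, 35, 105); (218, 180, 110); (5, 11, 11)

3

(271,176,181): 176²+181² = 63737 < 73441 = 271² → obtuse
(171,102,132): 102²+132² = 27828 < 29241 = 171² → obtuse
(108,35,105): 35²+105² = 12250 > 11664 = 108² → acute
(218,180,110): 110²+180² = 44500 < 47524 = 218² → obtuse
(5,11,11): 5²+11² = 146 > 121 = 11² → acute
3 of the 5 are obtuse.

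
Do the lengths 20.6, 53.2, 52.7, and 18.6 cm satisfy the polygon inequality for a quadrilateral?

Yes

A quadrilateral exists iff every side is shorter than the sum of the others — equivalently, the longest side is less than the sum of the rest.
Longest side 53.2 < 91.9 (sum of the remaining 3), so yes.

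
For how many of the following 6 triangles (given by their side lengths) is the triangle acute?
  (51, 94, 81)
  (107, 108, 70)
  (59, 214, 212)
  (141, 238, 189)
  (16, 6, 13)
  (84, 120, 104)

4

(51,94,81): 51²+81² = 9162 > 8836 = 94² → acute
(107,108,70): 70²+107² = 16349 > 11664 = 108² → acute
(59,214,212): 59²+212² = 48425 > 45796 = 214² → acute
(141,238,189): 141²+189² = 55602 < 56644 = 238² → obtuse
(16,6,13): 6²+13² = 205 < 256 = 16² → obtuse
(84,120,104): 84²+104² = 17872 > 14400 = 120² → acute
4 of the 6 are acute.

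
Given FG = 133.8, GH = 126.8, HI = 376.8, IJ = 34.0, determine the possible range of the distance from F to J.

The maximum is all hops collinear in one direction: 133.8 + 126.8 + 376.8 + 34.0 = 671.4.
The longest hop is 376.8; the others sum to 294.6. Folding the others back against it leaves at least 376.8 − 294.6 = 82.2.

82.2 ≤ FJ ≤ 671.4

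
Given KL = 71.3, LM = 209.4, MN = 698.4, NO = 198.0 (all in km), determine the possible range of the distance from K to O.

219.7 ≤ KO ≤ 1177.1 km

The maximum is all hops collinear in one direction: 71.3 + 209.4 + 698.4 + 198.0 = 1177.1.
The longest hop is 698.4; the others sum to 478.7. Folding the others back against it leaves at least 698.4 − 478.7 = 219.7.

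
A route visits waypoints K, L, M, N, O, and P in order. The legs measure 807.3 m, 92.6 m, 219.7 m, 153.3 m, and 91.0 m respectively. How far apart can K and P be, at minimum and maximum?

250.7 ≤ KP ≤ 1363.9 m

The maximum is all hops collinear in one direction: 807.3 + 92.6 + 219.7 + 153.3 + 91.0 = 1363.9.
The longest hop is 807.3; the others sum to 556.6. Folding the others back against it leaves at least 807.3 − 556.6 = 250.7.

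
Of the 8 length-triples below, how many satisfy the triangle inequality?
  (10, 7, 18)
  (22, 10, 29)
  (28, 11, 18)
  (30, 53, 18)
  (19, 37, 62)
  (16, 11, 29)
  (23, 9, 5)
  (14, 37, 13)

2

(7,10,18): 7+10 ≤ 18 → not valid
(10,22,29): 10+22 > 29 → valid
(11,18,28): 11+18 > 28 → valid
(18,30,53): 18+30 ≤ 53 → not valid
(19,37,62): 19+37 ≤ 62 → not valid
(11,16,29): 11+16 ≤ 29 → not valid
(5,9,23): 5+9 ≤ 23 → not valid
(13,14,37): 13+14 ≤ 37 → not valid
2 of the 8 triples form a triangle.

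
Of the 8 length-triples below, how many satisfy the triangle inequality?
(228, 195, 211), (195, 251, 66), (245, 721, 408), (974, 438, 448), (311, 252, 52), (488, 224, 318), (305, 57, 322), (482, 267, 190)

(195,211,228): 195+211 > 228 → valid
(66,195,251): 66+195 > 251 → valid
(245,408,721): 245+408 ≤ 721 → not valid
(438,448,974): 438+448 ≤ 974 → not valid
(52,252,311): 52+252 ≤ 311 → not valid
(224,318,488): 224+318 > 488 → valid
(57,305,322): 57+305 > 322 → valid
(190,267,482): 190+267 ≤ 482 → not valid
4 of the 8 triples form a triangle.

4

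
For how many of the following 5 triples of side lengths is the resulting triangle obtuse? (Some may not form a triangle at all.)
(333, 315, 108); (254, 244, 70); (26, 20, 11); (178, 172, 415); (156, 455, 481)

(333,315,108): 108²+315² = 110889 = 333² → right
(254,244,70): 70²+244² = 64436 < 64516 = 254² → obtuse
(26,20,11): 11²+20² = 521 < 676 = 26² → obtuse
(178,172,415): 172+178 ≤ 415, not a triangle
(156,455,481): 156²+455² = 231361 = 481² → right
2 of the 5 are obtuse.

2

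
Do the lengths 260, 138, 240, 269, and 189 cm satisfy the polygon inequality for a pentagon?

A pentagon exists iff every side is shorter than the sum of the others — equivalently, the longest side is less than the sum of the rest.
Longest side 269 < 827 (sum of the remaining 4), so yes.

Yes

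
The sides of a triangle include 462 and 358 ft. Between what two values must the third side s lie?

By the triangle inequality, s must be less than 462 + 358 = 820 and greater than |462 − 358| = 104.

104 < s < 820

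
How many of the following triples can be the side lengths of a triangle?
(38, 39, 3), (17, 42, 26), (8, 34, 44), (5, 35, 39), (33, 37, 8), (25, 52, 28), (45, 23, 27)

(3,38,39): 3+38 > 39 → valid
(17,26,42): 17+26 > 42 → valid
(8,34,44): 8+34 ≤ 44 → not valid
(5,35,39): 5+35 > 39 → valid
(8,33,37): 8+33 > 37 → valid
(25,28,52): 25+28 > 52 → valid
(23,27,45): 23+27 > 45 → valid
6 of the 7 triples form a triangle.

6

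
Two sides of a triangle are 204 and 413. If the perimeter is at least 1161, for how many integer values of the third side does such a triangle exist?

Triangle inequality: 209 < x < 617. Perimeter ≥ 1161 gives x ≥ 1161 − 204 − 413 = 544.
So 544 ≤ x < 617; integers 544 through 616: 73 values.

73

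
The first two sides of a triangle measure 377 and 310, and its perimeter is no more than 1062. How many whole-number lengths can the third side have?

Triangle inequality: 67 < x < 687. Perimeter ≤ 1062 gives x ≤ 1062 − 377 − 310 = 375.
So 67 < x ≤ 375; integers 68 through 375: 308 values.

308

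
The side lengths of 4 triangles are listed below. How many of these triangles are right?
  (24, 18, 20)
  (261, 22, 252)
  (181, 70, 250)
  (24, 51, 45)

1

(24,18,20): 18²+20² = 724 > 576 = 24² → acute
(261,22,252): 22²+252² = 63988 < 68121 = 261² → obtuse
(181,70,250): 70²+181² = 37661 < 62500 = 250² → obtuse
(24,51,45): 24²+45² = 2601 = 51² → right
1 of the 4 is right.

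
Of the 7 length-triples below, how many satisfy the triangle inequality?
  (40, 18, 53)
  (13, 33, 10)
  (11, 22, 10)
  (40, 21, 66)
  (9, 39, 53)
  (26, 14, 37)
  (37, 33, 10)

(18,40,53): 18+40 > 53 → valid
(10,13,33): 10+13 ≤ 33 → not valid
(10,11,22): 10+11 ≤ 22 → not valid
(21,40,66): 21+40 ≤ 66 → not valid
(9,39,53): 9+39 ≤ 53 → not valid
(14,26,37): 14+26 > 37 → valid
(10,33,37): 10+33 > 37 → valid
3 of the 7 triples form a triangle.

3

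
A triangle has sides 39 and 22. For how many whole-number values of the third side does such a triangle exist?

43

The third side lies in the open interval (17, 61).
Integers from 18 to 60 inclusive: 60 − 18 + 1 = 43.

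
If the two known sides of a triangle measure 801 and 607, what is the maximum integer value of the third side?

1407

The third side must be strictly less than 801 + 607 = 1408.
The largest integer below 1408 is 1407.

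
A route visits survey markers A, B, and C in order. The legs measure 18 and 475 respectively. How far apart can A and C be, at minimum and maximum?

By the triangle inequality, |18 − 475| ≤ AC ≤ 18 + 475.

457 ≤ AC ≤ 493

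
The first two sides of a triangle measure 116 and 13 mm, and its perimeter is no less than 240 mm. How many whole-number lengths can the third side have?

18

Triangle inequality: 103 < x < 129. Perimeter ≥ 240 gives x ≥ 240 − 116 − 13 = 111.
So 111 ≤ x < 129; integers 111 through 128: 18 values.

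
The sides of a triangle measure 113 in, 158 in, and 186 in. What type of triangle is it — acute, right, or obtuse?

Compare the square of the longest side to the sum of squares of the other two: 113² + 158² = 37733 > 34596 = 186².

acute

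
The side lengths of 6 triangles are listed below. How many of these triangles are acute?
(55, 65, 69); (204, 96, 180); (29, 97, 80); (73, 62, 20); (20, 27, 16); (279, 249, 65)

1

(55,65,69): 55²+65² = 7250 > 4761 = 69² → acute
(204,96,180): 96²+180² = 41616 = 204² → right
(29,97,80): 29²+80² = 7241 < 9409 = 97² → obtuse
(73,62,20): 20²+62² = 4244 < 5329 = 73² → obtuse
(20,27,16): 16²+20² = 656 < 729 = 27² → obtuse
(279,249,65): 65²+249² = 66226 < 77841 = 279² → obtuse
1 of the 6 is acute.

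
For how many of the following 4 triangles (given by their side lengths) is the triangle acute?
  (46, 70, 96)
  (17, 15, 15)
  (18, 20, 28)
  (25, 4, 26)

(46,70,96): 46²+70² = 7016 < 9216 = 96² → obtuse
(17,15,15): 15²+15² = 450 > 289 = 17² → acute
(18,20,28): 18²+20² = 724 < 784 = 28² → obtuse
(25,4,26): 4²+25² = 641 < 676 = 26² → obtuse
1 of the 4 is acute.

1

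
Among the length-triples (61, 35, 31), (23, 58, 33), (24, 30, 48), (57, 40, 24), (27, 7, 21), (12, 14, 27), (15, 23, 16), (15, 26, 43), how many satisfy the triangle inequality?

5

(31,35,61): 31+35 > 61 → valid
(23,33,58): 23+33 ≤ 58 → not valid
(24,30,48): 24+30 > 48 → valid
(24,40,57): 24+40 > 57 → valid
(7,21,27): 7+21 > 27 → valid
(12,14,27): 12+14 ≤ 27 → not valid
(15,16,23): 15+16 > 23 → valid
(15,26,43): 15+26 ≤ 43 → not valid
5 of the 8 triples form a triangle.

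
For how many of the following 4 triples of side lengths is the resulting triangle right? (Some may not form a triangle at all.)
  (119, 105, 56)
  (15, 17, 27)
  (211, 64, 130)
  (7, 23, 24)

1

(119,105,56): 56²+105² = 14161 = 119² → right
(15,17,27): 15²+17² = 514 < 729 = 27² → obtuse
(211,64,130): 64+130 ≤ 211, not a triangle
(7,23,24): 7²+23² = 578 > 576 = 24² → acute
1 of the 4 is right.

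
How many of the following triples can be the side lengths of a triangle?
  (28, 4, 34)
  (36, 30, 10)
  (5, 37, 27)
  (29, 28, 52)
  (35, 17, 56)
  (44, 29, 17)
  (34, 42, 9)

(4,28,34): 4+28 ≤ 34 → not valid
(10,30,36): 10+30 > 36 → valid
(5,27,37): 5+27 ≤ 37 → not valid
(28,29,52): 28+29 > 52 → valid
(17,35,56): 17+35 ≤ 56 → not valid
(17,29,44): 17+29 > 44 → valid
(9,34,42): 9+34 > 42 → valid
4 of the 7 triples form a triangle.

4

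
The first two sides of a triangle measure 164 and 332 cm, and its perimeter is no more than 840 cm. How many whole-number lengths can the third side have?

Triangle inequality: 168 < x < 496. Perimeter ≤ 840 gives x ≤ 840 − 164 − 332 = 344.
So 168 < x ≤ 344; integers 169 through 344: 176 values.

176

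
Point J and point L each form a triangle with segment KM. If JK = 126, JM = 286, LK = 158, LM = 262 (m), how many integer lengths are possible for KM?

251

From triangle JKM: 160 < KM < 412.
From triangle LKM: 104 < KM < 420.
Intersection: 160 < KM < 412, so integers 161 through 411: 251 values.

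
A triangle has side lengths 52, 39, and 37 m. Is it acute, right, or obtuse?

Compare the square of the longest side to the sum of squares of the other two: 37² + 39² = 2890 > 2704 = 52².

acute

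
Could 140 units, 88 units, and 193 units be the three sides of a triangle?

The longest side is 193, and the other two sum to 228.
Since 228 > 193, the triangle inequality holds.

Yes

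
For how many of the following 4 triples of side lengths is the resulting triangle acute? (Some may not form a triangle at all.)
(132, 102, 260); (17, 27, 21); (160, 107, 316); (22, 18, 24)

2

(132,102,260): 102+132 ≤ 260, not a triangle
(17,27,21): 17²+21² = 730 > 729 = 27² → acute
(160,107,316): 107+160 ≤ 316, not a triangle
(22,18,24): 18²+22² = 808 > 576 = 24² → acute
2 of the 4 are acute.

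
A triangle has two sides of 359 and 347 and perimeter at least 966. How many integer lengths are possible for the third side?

Triangle inequality: 12 < x < 706. Perimeter ≥ 966 gives x ≥ 966 − 359 − 347 = 260.
So 260 ≤ x < 706; integers 260 through 705: 446 values.

446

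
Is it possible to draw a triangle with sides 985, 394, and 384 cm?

No

The longest side is 985, but the other two sum to only 778.
778 < 985, so the triangle inequality fails.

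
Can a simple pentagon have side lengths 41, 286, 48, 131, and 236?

Yes

A pentagon exists iff every side is shorter than the sum of the others — equivalently, the longest side is less than the sum of the rest.
Longest side 286 < 456 (sum of the remaining 4), so yes.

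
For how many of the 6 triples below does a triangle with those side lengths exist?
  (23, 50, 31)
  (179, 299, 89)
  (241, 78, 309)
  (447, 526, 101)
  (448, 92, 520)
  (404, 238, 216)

(23,31,50): 23+31 > 50 → valid
(89,179,299): 89+179 ≤ 299 → not valid
(78,241,309): 78+241 > 309 → valid
(101,447,526): 101+447 > 526 → valid
(92,448,520): 92+448 > 520 → valid
(216,238,404): 216+238 > 404 → valid
5 of the 6 triples form a triangle.

5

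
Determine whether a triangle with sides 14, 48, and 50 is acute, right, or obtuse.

Compare the square of the longest side to the sum of squares of the other two: 14² + 48² = 2500 = 50².

right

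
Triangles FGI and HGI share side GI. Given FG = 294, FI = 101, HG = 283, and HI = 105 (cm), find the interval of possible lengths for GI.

193 < GI < 388

From triangle FGI: |294 − 101| < GI < 294 + 101, i.e. 193 < GI < 395.
From triangle HGI: 178 < GI < 388.
Both must hold, so GI lies in the intersection.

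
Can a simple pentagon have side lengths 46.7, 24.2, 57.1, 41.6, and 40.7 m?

Yes

A pentagon exists iff every side is shorter than the sum of the others — equivalently, the longest side is less than the sum of the rest.
Longest side 57.1 < 153.2 (sum of the remaining 4), so yes.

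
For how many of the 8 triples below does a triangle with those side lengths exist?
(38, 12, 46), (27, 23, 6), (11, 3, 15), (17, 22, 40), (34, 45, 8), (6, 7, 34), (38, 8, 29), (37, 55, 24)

3

(12,38,46): 12+38 > 46 → valid
(6,23,27): 6+23 > 27 → valid
(3,11,15): 3+11 ≤ 15 → not valid
(17,22,40): 17+22 ≤ 40 → not valid
(8,34,45): 8+34 ≤ 45 → not valid
(6,7,34): 6+7 ≤ 34 → not valid
(8,29,38): 8+29 ≤ 38 → not valid
(24,37,55): 24+37 > 55 → valid
3 of the 8 triples form a triangle.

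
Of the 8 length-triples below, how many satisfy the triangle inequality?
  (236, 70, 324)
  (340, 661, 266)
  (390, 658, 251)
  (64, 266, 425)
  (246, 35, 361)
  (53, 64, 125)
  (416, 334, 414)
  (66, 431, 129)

(70,236,324): 70+236 ≤ 324 → not valid
(266,340,661): 266+340 ≤ 661 → not valid
(251,390,658): 251+390 ≤ 658 → not valid
(64,266,425): 64+266 ≤ 425 → not valid
(35,246,361): 35+246 ≤ 361 → not valid
(53,64,125): 53+64 ≤ 125 → not valid
(334,414,416): 334+414 > 416 → valid
(66,129,431): 66+129 ≤ 431 → not valid
1 of the 8 triples forms a triangle.

1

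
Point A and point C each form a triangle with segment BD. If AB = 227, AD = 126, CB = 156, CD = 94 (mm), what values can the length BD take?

101 < BD < 250

From triangle ABD: |227 − 126| < BD < 227 + 126, i.e. 101 < BD < 353.
From triangle CBD: 62 < BD < 250.
Both must hold, so BD lies in the intersection.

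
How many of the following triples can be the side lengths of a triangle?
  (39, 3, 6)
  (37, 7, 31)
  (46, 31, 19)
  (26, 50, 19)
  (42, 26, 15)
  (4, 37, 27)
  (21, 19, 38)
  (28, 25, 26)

4

(3,6,39): 3+6 ≤ 39 → not valid
(7,31,37): 7+31 > 37 → valid
(19,31,46): 19+31 > 46 → valid
(19,26,50): 19+26 ≤ 50 → not valid
(15,26,42): 15+26 ≤ 42 → not valid
(4,27,37): 4+27 ≤ 37 → not valid
(19,21,38): 19+21 > 38 → valid
(25,26,28): 25+26 > 28 → valid
4 of the 8 triples form a triangle.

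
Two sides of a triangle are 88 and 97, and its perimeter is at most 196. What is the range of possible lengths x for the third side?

9 < x ≤ 11

Triangle inequality alone gives 9 < x < 185.
The perimeter condition gives x ≤ 196 − 88 − 97 = 11.
Intersecting the two: 9 < x ≤ 11.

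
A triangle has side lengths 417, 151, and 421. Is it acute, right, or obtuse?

Compare the square of the longest side to the sum of squares of the other two: 151² + 417² = 196690 > 177241 = 421².

acute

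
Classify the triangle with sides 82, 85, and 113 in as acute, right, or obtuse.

Compare the square of the longest side to the sum of squares of the other two: 82² + 85² = 13949 > 12769 = 113².

acute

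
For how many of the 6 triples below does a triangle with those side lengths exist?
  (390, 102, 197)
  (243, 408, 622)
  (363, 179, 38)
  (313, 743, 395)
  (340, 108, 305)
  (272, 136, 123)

(102,197,390): 102+197 ≤ 390 → not valid
(243,408,622): 243+408 > 622 → valid
(38,179,363): 38+179 ≤ 363 → not valid
(313,395,743): 313+395 ≤ 743 → not valid
(108,305,340): 108+305 > 340 → valid
(123,136,272): 123+136 ≤ 272 → not valid
2 of the 6 triples form a triangle.

2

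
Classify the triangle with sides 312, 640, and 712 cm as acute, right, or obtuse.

Compare the square of the longest side to the sum of squares of the other two: 312² + 640² = 506944 = 712².

right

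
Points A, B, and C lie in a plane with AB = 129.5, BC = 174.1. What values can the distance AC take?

44.6 ≤ AC ≤ 303.6

By the triangle inequality, |129.5 − 174.1| ≤ AC ≤ 129.5 + 174.1.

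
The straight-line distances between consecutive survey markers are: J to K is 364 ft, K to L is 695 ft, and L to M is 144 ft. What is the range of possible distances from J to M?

The maximum is all hops collinear in one direction: 364 + 695 + 144 = 1203.
The longest hop is 695; the others sum to 508. Folding the others back against it leaves at least 695 − 508 = 187.

187 ≤ JM ≤ 1203 ft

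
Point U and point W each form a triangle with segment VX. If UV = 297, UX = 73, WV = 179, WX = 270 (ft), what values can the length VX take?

224 < VX < 370

From triangle UVX: |297 − 73| < VX < 297 + 73, i.e. 224 < VX < 370.
From triangle WVX: 91 < VX < 449.
Both must hold, so VX lies in the intersection.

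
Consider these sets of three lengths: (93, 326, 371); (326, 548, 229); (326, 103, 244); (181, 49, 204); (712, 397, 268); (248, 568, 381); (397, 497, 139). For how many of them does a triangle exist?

6

(93,326,371): 93+326 > 371 → valid
(229,326,548): 229+326 > 548 → valid
(103,244,326): 103+244 > 326 → valid
(49,181,204): 49+181 > 204 → valid
(268,397,712): 268+397 ≤ 712 → not valid
(248,381,568): 248+381 > 568 → valid
(139,397,497): 139+397 > 497 → valid
6 of the 7 triples form a triangle.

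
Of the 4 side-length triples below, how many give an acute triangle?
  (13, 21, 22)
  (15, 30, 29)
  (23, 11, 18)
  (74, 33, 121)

2

(13,21,22): 13²+21² = 610 > 484 = 22² → acute
(15,30,29): 15²+29² = 1066 > 900 = 30² → acute
(23,11,18): 11²+18² = 445 < 529 = 23² → obtuse
(74,33,121): 33+74 ≤ 121, not a triangle
2 of the 4 are acute.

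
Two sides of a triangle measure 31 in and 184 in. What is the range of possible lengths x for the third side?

By the triangle inequality, x must be less than 31 + 184 = 215 and greater than |31 − 184| = 153.

153 < x < 215 (in)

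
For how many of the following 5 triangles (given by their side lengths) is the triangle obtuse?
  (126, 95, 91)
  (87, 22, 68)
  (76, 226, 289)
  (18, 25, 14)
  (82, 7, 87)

(126,95,91): 91²+95² = 17306 > 15876 = 126² → acute
(87,22,68): 22²+68² = 5108 < 7569 = 87² → obtuse
(76,226,289): 76²+226² = 56852 < 83521 = 289² → obtuse
(18,25,14): 14²+18² = 520 < 625 = 25² → obtuse
(82,7,87): 7²+82² = 6773 < 7569 = 87² → obtuse
4 of the 5 are obtuse.

4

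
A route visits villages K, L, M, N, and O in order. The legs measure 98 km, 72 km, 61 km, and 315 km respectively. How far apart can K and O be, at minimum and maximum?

84 ≤ KO ≤ 546 km

The maximum is all hops collinear in one direction: 98 + 72 + 61 + 315 = 546.
The longest hop is 315; the others sum to 231. Folding the others back against it leaves at least 315 − 231 = 84.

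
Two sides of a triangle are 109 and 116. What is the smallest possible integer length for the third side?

The third side must be strictly greater than |109 − 116| = 7.
The smallest integer above 7 is 8.

8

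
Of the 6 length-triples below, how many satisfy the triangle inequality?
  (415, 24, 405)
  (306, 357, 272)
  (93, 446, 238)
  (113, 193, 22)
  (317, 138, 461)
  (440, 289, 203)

3

(24,405,415): 24+405 > 415 → valid
(272,306,357): 272+306 > 357 → valid
(93,238,446): 93+238 ≤ 446 → not valid
(22,113,193): 22+113 ≤ 193 → not valid
(138,317,461): 138+317 ≤ 461 → not valid
(203,289,440): 203+289 > 440 → valid
3 of the 6 triples form a triangle.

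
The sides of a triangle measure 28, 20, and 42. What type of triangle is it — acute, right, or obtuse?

Compare the square of the longest side to the sum of squares of the other two: 20² + 28² = 1184 < 1764 = 42².

obtuse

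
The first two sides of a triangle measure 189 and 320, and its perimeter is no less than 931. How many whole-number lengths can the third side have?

87

Triangle inequality: 131 < x < 509. Perimeter ≥ 931 gives x ≥ 931 − 189 − 320 = 422.
So 422 ≤ x < 509; integers 422 through 508: 87 values.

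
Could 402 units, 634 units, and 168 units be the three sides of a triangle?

The longest side is 634, but the other two sum to only 570.
570 < 634, so the triangle inequality fails.

No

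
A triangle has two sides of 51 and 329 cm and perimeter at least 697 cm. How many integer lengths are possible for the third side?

Triangle inequality: 278 < x < 380. Perimeter ≥ 697 gives x ≥ 697 − 51 − 329 = 317.
So 317 ≤ x < 380; integers 317 through 379: 63 values.

63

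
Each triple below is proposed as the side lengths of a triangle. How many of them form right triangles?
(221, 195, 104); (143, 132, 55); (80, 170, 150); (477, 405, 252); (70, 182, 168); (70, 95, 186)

(221,195,104): 104²+195² = 48841 = 221² → right
(143,132,55): 55²+132² = 20449 = 143² → right
(80,170,150): 80²+150² = 28900 = 170² → right
(477,405,252): 252²+405² = 227529 = 477² → right
(70,182,168): 70²+168² = 33124 = 182² → right
(70,95,186): 70+95 ≤ 186, not a triangle
5 of the 6 are right.

5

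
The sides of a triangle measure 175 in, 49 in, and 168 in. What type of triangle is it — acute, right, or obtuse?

right

Compare the square of the longest side to the sum of squares of the other two: 49² + 168² = 30625 = 175².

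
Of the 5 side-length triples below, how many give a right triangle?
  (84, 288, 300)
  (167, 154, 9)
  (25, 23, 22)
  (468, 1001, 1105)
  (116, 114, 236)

2

(84,288,300): 84²+288² = 90000 = 300² → right
(167,154,9): 9+154 ≤ 167, not a triangle
(25,23,22): 22²+23² = 1013 > 625 = 25² → acute
(468,1001,1105): 468²+1001² = 1221025 = 1105² → right
(116,114,236): 114+116 ≤ 236, not a triangle
2 of the 5 are right.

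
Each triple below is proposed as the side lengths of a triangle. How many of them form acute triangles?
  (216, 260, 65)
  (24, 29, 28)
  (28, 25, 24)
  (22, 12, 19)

3

(216,260,65): 65²+216² = 50881 < 67600 = 260² → obtuse
(24,29,28): 24²+28² = 1360 > 841 = 29² → acute
(28,25,24): 24²+25² = 1201 > 784 = 28² → acute
(22,12,19): 12²+19² = 505 > 484 = 22² → acute
3 of the 4 are acute.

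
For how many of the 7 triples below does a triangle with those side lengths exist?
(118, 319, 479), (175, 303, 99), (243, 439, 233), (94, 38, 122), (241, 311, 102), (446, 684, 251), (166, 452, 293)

5

(118,319,479): 118+319 ≤ 479 → not valid
(99,175,303): 99+175 ≤ 303 → not valid
(233,243,439): 233+243 > 439 → valid
(38,94,122): 38+94 > 122 → valid
(102,241,311): 102+241 > 311 → valid
(251,446,684): 251+446 > 684 → valid
(166,293,452): 166+293 > 452 → valid
5 of the 7 triples form a triangle.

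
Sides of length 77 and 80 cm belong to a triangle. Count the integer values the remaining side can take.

153

The third side lies in the open interval (3, 157).
Integers from 4 to 156 inclusive: 156 − 4 + 1 = 153.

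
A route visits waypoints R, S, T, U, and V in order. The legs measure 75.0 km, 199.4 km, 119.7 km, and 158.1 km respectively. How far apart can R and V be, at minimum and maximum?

0 ≤ RV ≤ 552.2 km

The maximum is all hops collinear in one direction: 75.0 + 199.4 + 119.7 + 158.1 = 552.2.
The longest hop is 199.4; the others sum to 352.8. Since 199.4 ≤ 352.8, the path can fold back on itself completely, so the minimum distance is 0.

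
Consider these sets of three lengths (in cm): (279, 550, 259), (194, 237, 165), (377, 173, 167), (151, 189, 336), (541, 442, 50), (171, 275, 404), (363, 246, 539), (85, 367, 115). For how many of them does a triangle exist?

(259,279,550): 259+279 ≤ 550 → not valid
(165,194,237): 165+194 > 237 → valid
(167,173,377): 167+173 ≤ 377 → not valid
(151,189,336): 151+189 > 336 → valid
(50,442,541): 50+442 ≤ 541 → not valid
(171,275,404): 171+275 > 404 → valid
(246,363,539): 246+363 > 539 → valid
(85,115,367): 85+115 ≤ 367 → not valid
4 of the 8 triples form a triangle.

4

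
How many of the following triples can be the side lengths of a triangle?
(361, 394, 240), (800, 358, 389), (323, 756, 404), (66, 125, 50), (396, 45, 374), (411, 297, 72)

2

(240,361,394): 240+361 > 394 → valid
(358,389,800): 358+389 ≤ 800 → not valid
(323,404,756): 323+404 ≤ 756 → not valid
(50,66,125): 50+66 ≤ 125 → not valid
(45,374,396): 45+374 > 396 → valid
(72,297,411): 72+297 ≤ 411 → not valid
2 of the 6 triples form a triangle.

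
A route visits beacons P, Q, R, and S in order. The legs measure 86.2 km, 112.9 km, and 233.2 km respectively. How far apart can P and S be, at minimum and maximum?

The maximum is all hops collinear in one direction: 86.2 + 112.9 + 233.2 = 432.3.
The longest hop is 233.2; the others sum to 199.1. Folding the others back against it leaves at least 233.2 − 199.1 = 34.1.

34.1 ≤ PS ≤ 432.3 km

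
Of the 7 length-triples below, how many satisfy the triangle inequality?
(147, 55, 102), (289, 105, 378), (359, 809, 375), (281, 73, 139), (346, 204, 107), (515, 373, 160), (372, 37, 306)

3

(55,102,147): 55+102 > 147 → valid
(105,289,378): 105+289 > 378 → valid
(359,375,809): 359+375 ≤ 809 → not valid
(73,139,281): 73+139 ≤ 281 → not valid
(107,204,346): 107+204 ≤ 346 → not valid
(160,373,515): 160+373 > 515 → valid
(37,306,372): 37+306 ≤ 372 → not valid
3 of the 7 triples form a triangle.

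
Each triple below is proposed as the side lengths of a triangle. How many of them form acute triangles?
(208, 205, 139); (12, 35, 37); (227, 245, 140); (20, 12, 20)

(208,205,139): 139²+205² = 61346 > 43264 = 208² → acute
(12,35,37): 12²+35² = 1369 = 37² → right
(227,245,140): 140²+227² = 71129 > 60025 = 245² → acute
(20,12,20): 12²+20² = 544 > 400 = 20² → acute
3 of the 4 are acute.

3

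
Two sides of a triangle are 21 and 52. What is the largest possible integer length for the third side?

The third side must be strictly less than 21 + 52 = 73.
The largest integer below 73 is 72.

72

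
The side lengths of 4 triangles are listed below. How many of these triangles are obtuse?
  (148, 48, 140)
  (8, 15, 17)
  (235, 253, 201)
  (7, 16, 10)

1

(148,48,140): 48²+140² = 21904 = 148² → right
(8,15,17): 8²+15² = 289 = 17² → right
(235,253,201): 201²+235² = 95626 > 64009 = 253² → acute
(7,16,10): 7²+10² = 149 < 256 = 16² → obtuse
1 of the 4 is obtuse.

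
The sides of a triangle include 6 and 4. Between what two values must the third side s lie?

By the triangle inequality, s must be less than 6 + 4 = 10 and greater than |6 − 4| = 2.

2 < s < 10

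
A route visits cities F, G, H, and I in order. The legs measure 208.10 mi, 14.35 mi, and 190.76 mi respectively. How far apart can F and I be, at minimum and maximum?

2.99 ≤ FI ≤ 413.21 mi

The maximum is all hops collinear in one direction: 208.10 + 14.35 + 190.76 = 413.21.
The longest hop is 208.10; the others sum to 205.11. Folding the others back against it leaves at least 208.10 − 205.11 = 2.99.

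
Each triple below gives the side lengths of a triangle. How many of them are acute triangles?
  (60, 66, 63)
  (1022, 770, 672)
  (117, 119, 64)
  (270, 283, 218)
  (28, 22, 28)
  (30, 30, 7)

5

(60,66,63): 60²+63² = 7569 > 4356 = 66² → acute
(1022,770,672): 672²+770² = 1044484 = 1022² → right
(117,119,64): 64²+117² = 17785 > 14161 = 119² → acute
(270,283,218): 218²+270² = 120424 > 80089 = 283² → acute
(28,22,28): 22²+28² = 1268 > 784 = 28² → acute
(30,30,7): 7²+30² = 949 > 900 = 30² → acute
5 of the 6 are acute.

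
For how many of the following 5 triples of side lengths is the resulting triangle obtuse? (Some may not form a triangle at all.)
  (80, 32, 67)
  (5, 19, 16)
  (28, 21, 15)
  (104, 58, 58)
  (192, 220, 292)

(80,32,67): 32²+67² = 5513 < 6400 = 80² → obtuse
(5,19,16): 5²+16² = 281 < 361 = 19² → obtuse
(28,21,15): 15²+21² = 666 < 784 = 28² → obtuse
(104,58,58): 58²+58² = 6728 < 10816 = 104² → obtuse
(192,220,292): 192²+220² = 85264 = 292² → right
4 of the 5 are obtuse.

4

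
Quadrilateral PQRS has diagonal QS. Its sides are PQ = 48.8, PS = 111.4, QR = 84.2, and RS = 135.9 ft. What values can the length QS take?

From triangle PQS: |48.8 − 111.4| < QS < 48.8 + 111.4, i.e. 62.6 < QS < 160.2.
From triangle RQS: 51.7 < QS < 220.1.
Both must hold, so QS lies in the intersection.

62.6 < QS < 160.2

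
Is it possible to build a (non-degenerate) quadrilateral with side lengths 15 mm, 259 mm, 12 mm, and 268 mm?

A quadrilateral exists iff every side is shorter than the sum of the others — equivalently, the longest side is less than the sum of the rest.
Longest side 268 < 286 (sum of the remaining 3), so yes.

Yes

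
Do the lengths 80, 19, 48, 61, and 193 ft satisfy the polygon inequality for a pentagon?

Yes

A pentagon exists iff every side is shorter than the sum of the others — equivalently, the longest side is less than the sum of the rest.
Longest side 193 < 208 (sum of the remaining 4), so yes.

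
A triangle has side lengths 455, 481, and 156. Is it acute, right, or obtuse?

Compare the square of the longest side to the sum of squares of the other two: 156² + 455² = 231361 = 481².

right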